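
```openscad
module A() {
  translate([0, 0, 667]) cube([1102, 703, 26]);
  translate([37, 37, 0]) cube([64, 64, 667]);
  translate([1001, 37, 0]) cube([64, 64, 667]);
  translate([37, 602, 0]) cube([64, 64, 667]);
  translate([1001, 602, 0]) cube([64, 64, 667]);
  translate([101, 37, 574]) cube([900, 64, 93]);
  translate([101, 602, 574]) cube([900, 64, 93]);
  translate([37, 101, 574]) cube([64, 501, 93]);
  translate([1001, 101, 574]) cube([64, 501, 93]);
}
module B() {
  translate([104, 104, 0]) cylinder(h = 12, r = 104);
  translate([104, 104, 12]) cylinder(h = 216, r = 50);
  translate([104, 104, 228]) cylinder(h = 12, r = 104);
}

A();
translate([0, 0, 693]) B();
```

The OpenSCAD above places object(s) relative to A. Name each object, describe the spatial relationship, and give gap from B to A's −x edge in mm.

A is a table. B is a spool. The spool is on top of the table. The gap from the spool to the table's −x edge is 0 mm.

The spool's min-x is at 0; the table's min-x is 0; gap = 0 mm.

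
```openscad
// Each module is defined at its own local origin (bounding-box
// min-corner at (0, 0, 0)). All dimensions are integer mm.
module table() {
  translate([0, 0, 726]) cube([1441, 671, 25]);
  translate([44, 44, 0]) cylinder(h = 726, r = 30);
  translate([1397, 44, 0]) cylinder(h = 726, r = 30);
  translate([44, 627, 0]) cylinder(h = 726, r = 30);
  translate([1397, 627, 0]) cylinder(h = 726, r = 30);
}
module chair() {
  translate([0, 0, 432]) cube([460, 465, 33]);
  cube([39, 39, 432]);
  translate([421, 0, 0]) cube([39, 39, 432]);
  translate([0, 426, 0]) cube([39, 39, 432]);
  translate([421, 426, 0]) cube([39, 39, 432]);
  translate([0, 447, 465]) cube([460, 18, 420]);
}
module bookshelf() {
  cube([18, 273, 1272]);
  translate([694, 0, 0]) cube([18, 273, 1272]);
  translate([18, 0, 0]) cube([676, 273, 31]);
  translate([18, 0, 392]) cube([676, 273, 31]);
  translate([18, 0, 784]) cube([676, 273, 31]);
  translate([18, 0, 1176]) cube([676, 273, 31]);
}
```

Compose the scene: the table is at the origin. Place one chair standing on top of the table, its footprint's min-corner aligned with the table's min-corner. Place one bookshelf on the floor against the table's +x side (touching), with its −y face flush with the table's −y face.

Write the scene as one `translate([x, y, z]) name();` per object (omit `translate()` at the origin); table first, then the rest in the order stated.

table();
translate([0, 0, 751]) chair();
translate([1441, 0, 0]) bookshelf();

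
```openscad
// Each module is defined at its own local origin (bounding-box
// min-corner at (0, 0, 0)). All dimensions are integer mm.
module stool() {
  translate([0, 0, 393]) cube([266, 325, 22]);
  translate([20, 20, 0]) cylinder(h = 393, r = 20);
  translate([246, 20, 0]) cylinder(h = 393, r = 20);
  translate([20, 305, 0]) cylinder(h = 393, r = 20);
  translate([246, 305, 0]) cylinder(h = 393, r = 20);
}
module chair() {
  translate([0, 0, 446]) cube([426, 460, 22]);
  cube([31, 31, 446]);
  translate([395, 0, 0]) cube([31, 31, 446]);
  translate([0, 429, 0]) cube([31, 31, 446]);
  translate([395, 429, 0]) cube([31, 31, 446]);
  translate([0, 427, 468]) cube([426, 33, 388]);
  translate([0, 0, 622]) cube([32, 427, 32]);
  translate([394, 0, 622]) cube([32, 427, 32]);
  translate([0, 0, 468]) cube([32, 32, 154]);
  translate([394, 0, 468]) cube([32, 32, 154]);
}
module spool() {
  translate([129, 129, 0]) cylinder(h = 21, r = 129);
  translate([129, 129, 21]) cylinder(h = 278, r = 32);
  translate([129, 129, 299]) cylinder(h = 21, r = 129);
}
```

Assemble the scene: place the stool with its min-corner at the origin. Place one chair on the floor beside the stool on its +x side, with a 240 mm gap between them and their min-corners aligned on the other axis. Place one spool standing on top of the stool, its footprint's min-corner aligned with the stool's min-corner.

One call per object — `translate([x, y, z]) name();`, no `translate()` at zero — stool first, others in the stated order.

stool();
translate([506, 0, 0]) chair();
translate([0, 0, 415]) spool();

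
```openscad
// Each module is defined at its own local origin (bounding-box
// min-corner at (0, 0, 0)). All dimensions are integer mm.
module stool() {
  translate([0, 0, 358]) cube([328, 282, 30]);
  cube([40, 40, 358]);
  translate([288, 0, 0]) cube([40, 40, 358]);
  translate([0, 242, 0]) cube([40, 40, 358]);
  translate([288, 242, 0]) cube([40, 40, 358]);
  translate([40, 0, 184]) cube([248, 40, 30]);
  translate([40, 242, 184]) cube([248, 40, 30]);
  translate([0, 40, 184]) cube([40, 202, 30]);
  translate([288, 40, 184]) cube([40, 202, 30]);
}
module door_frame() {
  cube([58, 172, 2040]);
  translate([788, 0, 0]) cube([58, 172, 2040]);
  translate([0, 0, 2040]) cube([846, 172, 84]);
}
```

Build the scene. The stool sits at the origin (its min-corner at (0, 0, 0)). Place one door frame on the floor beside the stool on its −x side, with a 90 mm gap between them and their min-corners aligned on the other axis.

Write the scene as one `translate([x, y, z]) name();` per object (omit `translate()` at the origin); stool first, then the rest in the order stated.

stool();
translate([-936, 0, 0]) door_frame();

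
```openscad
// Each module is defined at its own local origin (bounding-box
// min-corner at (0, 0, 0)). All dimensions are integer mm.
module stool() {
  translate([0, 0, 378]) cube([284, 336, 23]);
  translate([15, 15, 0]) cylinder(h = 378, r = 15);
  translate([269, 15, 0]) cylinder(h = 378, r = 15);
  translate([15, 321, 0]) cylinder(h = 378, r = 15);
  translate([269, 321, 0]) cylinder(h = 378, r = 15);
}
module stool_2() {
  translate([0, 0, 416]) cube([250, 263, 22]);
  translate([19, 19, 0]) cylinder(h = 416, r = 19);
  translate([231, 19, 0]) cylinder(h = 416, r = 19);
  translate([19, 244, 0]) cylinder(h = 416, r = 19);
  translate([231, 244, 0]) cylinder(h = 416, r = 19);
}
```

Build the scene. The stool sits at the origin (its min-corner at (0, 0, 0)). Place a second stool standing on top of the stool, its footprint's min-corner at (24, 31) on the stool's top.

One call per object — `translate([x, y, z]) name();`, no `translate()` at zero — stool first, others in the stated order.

stool();
translate([24, 31, 401]) stool_2();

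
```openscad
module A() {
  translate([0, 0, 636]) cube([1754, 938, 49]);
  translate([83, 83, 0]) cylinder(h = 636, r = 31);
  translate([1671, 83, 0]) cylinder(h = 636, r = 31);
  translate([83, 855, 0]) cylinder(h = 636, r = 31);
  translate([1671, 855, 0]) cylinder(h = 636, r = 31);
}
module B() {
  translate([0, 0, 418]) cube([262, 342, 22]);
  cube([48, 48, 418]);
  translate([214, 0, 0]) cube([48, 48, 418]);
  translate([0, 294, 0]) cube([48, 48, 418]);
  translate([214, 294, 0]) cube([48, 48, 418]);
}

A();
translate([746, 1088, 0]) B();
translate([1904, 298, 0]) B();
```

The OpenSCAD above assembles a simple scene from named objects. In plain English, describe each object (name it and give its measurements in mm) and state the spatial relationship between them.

A is a table with a 1754×938 mm rectangular top, 49 mm thick, top surface at z = 685 mm, supported by four round legs of 62 mm diameter, each leg's bounding box inset 52 mm from the nearest pair of top edges, running from the floor.

B is a four-legged stool. The seat is a 262×342×22 mm slab whose top surface is at z = 440 mm; four square legs, each 48×48 mm in cross-section, run from the floor (z = 0) to the underside of the seat, each flush with a corner of the seat.

Two stools sit around the table at the +y, +x sides.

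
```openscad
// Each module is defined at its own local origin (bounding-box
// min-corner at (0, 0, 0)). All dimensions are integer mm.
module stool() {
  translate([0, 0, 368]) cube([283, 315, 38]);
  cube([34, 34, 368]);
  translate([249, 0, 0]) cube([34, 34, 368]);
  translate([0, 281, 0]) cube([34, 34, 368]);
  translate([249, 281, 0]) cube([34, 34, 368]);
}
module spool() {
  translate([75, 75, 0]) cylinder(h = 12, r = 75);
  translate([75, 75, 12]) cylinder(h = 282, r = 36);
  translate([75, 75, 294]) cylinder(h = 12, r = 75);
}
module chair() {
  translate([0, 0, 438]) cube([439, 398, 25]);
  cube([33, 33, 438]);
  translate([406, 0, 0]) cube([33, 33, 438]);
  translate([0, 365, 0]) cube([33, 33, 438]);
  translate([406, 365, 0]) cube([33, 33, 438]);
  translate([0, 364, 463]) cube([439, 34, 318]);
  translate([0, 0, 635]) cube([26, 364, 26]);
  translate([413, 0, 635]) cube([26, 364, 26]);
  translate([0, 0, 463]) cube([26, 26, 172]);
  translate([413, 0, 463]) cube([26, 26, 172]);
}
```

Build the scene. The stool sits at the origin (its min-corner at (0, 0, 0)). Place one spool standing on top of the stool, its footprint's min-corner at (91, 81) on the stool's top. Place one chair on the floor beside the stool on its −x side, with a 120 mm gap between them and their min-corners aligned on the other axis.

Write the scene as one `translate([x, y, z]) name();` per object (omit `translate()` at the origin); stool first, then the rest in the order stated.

stool();
translate([91, 81, 406]) spool();
translate([-559, 0, 0]) chair();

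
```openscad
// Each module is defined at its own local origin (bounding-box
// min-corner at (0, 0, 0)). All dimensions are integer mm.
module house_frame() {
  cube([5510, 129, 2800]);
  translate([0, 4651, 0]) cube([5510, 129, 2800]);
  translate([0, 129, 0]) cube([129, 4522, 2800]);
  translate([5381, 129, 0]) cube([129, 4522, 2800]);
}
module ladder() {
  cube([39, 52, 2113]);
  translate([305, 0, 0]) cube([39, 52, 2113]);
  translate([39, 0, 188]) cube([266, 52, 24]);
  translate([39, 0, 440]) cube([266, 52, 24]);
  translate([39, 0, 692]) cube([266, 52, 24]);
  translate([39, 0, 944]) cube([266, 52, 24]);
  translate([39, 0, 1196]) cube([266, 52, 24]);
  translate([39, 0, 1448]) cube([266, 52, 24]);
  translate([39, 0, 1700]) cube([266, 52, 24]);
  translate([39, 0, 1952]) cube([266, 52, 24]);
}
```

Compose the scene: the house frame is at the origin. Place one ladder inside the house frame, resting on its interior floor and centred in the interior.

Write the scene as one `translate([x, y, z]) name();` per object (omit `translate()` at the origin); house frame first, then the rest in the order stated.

house_frame();
translate([2583, 2364, 0]) ladder();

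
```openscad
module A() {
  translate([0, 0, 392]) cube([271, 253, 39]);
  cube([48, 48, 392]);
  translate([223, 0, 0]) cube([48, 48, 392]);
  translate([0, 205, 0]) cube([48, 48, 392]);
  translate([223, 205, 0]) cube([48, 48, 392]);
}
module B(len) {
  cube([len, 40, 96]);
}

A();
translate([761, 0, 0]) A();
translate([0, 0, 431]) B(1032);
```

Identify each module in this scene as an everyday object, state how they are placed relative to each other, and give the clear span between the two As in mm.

Second stool starts at x = 761; first ends at x = 271; clear span = 761 − 271 = 490 mm.

A is a stool. B is a beam. A beam spans the tops of two stools. The clear span between the two stools is 490 mm.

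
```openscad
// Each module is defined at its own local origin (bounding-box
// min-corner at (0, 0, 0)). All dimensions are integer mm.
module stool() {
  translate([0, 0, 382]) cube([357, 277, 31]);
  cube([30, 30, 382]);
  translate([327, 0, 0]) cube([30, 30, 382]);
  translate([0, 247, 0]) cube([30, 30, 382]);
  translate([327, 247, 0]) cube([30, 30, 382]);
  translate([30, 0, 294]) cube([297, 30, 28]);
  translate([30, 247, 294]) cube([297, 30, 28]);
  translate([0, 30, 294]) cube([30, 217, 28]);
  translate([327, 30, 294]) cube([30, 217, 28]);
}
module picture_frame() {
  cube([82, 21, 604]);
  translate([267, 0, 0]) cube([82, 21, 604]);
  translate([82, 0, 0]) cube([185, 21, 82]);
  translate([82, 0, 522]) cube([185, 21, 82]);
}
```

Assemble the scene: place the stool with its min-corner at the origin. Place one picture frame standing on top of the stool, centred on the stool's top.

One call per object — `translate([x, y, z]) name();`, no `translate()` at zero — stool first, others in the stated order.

stool();
translate([4, 128, 413]) picture_frame();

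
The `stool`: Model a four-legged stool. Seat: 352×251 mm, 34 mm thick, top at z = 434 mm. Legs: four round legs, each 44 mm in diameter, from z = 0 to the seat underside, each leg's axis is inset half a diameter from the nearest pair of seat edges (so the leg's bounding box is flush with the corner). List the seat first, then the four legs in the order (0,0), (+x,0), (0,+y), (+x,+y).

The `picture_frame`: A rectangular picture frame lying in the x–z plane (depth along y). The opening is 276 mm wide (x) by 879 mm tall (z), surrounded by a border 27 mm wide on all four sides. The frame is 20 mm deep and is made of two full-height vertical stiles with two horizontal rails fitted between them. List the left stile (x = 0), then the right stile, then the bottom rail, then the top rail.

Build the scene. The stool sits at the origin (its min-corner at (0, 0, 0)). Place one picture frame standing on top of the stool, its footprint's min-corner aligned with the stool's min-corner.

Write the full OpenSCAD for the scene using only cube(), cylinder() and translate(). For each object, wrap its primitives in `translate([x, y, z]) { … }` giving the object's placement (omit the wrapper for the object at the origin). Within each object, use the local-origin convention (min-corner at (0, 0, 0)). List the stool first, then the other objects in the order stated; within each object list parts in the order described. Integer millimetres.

translate([0, 0, 400]) cube([352, 251, 34]);
translate([22, 22, 0]) cylinder(h = 400, r = 22);
translate([330, 22, 0]) cylinder(h = 400, r = 22);
translate([22, 229, 0]) cylinder(h = 400, r = 22);
translate([330, 229, 0]) cylinder(h = 400, r = 22);
translate([0, 0, 434]) {
  cube([27, 20, 933]);
  translate([303, 0, 0]) cube([27, 20, 933]);
  translate([27, 0, 0]) cube([276, 20, 27]);
  translate([27, 0, 906]) cube([276, 20, 27]);
}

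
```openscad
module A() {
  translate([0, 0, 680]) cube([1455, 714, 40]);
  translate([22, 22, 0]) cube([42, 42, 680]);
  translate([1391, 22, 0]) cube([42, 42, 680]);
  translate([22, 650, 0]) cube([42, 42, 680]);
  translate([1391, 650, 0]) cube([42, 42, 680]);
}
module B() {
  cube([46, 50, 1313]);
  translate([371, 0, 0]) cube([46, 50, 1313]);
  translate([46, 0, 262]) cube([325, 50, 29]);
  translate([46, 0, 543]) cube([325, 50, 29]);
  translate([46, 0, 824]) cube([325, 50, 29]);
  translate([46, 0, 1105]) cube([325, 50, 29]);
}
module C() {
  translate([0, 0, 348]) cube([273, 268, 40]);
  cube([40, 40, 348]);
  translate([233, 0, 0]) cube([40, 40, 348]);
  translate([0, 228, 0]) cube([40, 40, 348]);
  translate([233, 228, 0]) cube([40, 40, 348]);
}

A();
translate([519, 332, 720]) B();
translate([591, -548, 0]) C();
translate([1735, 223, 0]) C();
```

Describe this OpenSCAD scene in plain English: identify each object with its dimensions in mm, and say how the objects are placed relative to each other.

A is a table with a 1455×714 mm rectangular top, 40 mm thick, top surface at z = 720 mm, supported by four 42×42 mm square legs, each inset 22 mm from the nearest pair of top edges, running from the floor.

B is a wooden ladder with two side rails of 46×50 mm section and 1313 mm height, set 417 mm apart overall. Between them run 4 rectangular rungs (50 mm deep, 29 mm thick), front faces flush with the rails' −y face. The bottom of the first rung is 262 mm above the floor and each subsequent rung is 281 mm higher than the one below.

C is a simple wooden stool: a rectangular seat 273 mm (x) by 268 mm (y), 40 mm thick, top face at z = 388 mm, on four square legs, each 40×40 mm in cross-section. The legs rest on z = 0, each flush with a corner of the seat.

The ladder is on top of the table, centred. Two stools sit around the table at the −y, +x sides.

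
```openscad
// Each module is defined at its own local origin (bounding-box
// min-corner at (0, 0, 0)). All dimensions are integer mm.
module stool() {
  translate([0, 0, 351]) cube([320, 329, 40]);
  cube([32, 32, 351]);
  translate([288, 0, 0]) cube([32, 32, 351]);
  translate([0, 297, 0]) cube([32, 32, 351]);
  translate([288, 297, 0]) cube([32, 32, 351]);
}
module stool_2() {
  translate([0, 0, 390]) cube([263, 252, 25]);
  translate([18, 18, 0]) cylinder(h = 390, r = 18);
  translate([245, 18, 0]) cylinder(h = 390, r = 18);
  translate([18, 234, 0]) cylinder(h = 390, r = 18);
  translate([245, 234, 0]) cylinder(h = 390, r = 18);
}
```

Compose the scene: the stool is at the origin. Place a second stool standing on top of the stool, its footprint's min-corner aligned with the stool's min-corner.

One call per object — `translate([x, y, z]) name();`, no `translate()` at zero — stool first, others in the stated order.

stool();
translate([0, 0, 391]) stool_2();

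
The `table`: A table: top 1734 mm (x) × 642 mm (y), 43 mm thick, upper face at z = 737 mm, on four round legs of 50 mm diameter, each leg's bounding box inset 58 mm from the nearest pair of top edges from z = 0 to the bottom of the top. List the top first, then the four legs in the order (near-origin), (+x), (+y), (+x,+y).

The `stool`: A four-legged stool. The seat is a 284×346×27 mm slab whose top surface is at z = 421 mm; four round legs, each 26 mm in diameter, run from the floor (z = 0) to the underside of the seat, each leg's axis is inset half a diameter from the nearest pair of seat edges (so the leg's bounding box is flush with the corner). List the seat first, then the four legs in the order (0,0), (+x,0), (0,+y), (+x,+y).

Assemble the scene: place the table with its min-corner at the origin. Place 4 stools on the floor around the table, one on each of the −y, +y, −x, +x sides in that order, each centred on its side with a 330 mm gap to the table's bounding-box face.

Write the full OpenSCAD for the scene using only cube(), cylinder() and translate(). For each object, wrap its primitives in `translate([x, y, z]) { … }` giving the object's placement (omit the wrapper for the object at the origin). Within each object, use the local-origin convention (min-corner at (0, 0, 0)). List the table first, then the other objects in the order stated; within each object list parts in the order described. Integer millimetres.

translate([0, 0, 694]) cube([1734, 642, 43]);
translate([83, 83, 0]) cylinder(h = 694, r = 25);
translate([1651, 83, 0]) cylinder(h = 694, r = 25);
translate([83, 559, 0]) cylinder(h = 694, r = 25);
translate([1651, 559, 0]) cylinder(h = 694, r = 25);
translate([725, -676, 0]) {
  translate([0, 0, 394]) cube([284, 346, 27]);
  translate([13, 13, 0]) cylinder(h = 394, r = 13);
  translate([271, 13, 0]) cylinder(h = 394, r = 13);
  translate([13, 333, 0]) cylinder(h = 394, r = 13);
  translate([271, 333, 0]) cylinder(h = 394, r = 13);
}
translate([725, 972, 0]) {
  translate([0, 0, 394]) cube([284, 346, 27]);
  translate([13, 13, 0]) cylinder(h = 394, r = 13);
  translate([271, 13, 0]) cylinder(h = 394, r = 13);
  translate([13, 333, 0]) cylinder(h = 394, r = 13);
  translate([271, 333, 0]) cylinder(h = 394, r = 13);
}
translate([-614, 148, 0]) {
  translate([0, 0, 394]) cube([284, 346, 27]);
  translate([13, 13, 0]) cylinder(h = 394, r = 13);
  translate([271, 13, 0]) cylinder(h = 394, r = 13);
  translate([13, 333, 0]) cylinder(h = 394, r = 13);
  translate([271, 333, 0]) cylinder(h = 394, r = 13);
}
translate([2064, 148, 0]) {
  translate([0, 0, 394]) cube([284, 346, 27]);
  translate([13, 13, 0]) cylinder(h = 394, r = 13);
  translate([271, 13, 0]) cylinder(h = 394, r = 13);
  translate([13, 333, 0]) cylinder(h = 394, r = 13);
  translate([271, 333, 0]) cylinder(h = 394, r = 13);
}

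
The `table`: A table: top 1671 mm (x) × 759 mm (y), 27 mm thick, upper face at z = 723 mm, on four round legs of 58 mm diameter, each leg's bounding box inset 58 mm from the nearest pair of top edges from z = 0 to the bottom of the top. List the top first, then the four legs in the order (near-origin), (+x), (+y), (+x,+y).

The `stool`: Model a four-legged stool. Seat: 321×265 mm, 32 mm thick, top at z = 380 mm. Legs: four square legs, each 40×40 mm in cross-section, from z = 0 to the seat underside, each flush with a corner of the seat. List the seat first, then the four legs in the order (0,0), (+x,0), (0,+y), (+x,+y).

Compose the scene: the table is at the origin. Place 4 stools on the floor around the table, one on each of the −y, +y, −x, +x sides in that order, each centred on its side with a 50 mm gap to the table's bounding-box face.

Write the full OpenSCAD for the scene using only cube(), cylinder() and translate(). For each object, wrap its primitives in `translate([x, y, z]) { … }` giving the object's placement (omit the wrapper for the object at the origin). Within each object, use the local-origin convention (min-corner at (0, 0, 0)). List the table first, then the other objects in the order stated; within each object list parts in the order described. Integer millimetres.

translate([0, 0, 696]) cube([1671, 759, 27]);
translate([87, 87, 0]) cylinder(h = 696, r = 29);
translate([1584, 87, 0]) cylinder(h = 696, r = 29);
translate([87, 672, 0]) cylinder(h = 696, r = 29);
translate([1584, 672, 0]) cylinder(h = 696, r = 29);
translate([675, -315, 0]) {
  translate([0, 0, 348]) cube([321, 265, 32]);
  cube([40, 40, 348]);
  translate([281, 0, 0]) cube([40, 40, 348]);
  translate([0, 225, 0]) cube([40, 40, 348]);
  translate([281, 225, 0]) cube([40, 40, 348]);
}
translate([675, 809, 0]) {
  translate([0, 0, 348]) cube([321, 265, 32]);
  cube([40, 40, 348]);
  translate([281, 0, 0]) cube([40, 40, 348]);
  translate([0, 225, 0]) cube([40, 40, 348]);
  translate([281, 225, 0]) cube([40, 40, 348]);
}
translate([-371, 247, 0]) {
  translate([0, 0, 348]) cube([321, 265, 32]);
  cube([40, 40, 348]);
  translate([281, 0, 0]) cube([40, 40, 348]);
  translate([0, 225, 0]) cube([40, 40, 348]);
  translate([281, 225, 0]) cube([40, 40, 348]);
}
translate([1721, 247, 0]) {
  translate([0, 0, 348]) cube([321, 265, 32]);
  cube([40, 40, 348]);
  translate([281, 0, 0]) cube([40, 40, 348]);
  translate([0, 225, 0]) cube([40, 40, 348]);
  translate([281, 225, 0]) cube([40, 40, 348]);
}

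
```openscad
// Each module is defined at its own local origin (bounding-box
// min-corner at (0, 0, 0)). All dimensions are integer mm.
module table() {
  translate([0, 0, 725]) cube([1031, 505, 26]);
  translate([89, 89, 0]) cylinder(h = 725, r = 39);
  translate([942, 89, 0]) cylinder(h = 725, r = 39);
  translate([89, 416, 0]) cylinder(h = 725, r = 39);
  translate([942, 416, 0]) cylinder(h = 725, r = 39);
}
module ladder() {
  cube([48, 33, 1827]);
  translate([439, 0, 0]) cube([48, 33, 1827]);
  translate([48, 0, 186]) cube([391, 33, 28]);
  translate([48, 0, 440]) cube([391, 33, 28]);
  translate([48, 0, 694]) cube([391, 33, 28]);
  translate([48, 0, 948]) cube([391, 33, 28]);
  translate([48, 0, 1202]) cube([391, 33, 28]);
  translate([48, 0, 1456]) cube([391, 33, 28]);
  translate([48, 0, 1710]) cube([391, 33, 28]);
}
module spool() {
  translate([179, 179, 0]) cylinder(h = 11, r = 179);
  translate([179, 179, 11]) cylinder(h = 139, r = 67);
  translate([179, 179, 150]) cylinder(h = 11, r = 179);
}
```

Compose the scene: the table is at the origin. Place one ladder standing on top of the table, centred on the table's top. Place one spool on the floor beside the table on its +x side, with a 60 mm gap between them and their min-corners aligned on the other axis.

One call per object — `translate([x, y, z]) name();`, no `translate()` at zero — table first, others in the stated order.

table();
translate([272, 236, 751]) ladder();
translate([1091, 0, 0]) spool();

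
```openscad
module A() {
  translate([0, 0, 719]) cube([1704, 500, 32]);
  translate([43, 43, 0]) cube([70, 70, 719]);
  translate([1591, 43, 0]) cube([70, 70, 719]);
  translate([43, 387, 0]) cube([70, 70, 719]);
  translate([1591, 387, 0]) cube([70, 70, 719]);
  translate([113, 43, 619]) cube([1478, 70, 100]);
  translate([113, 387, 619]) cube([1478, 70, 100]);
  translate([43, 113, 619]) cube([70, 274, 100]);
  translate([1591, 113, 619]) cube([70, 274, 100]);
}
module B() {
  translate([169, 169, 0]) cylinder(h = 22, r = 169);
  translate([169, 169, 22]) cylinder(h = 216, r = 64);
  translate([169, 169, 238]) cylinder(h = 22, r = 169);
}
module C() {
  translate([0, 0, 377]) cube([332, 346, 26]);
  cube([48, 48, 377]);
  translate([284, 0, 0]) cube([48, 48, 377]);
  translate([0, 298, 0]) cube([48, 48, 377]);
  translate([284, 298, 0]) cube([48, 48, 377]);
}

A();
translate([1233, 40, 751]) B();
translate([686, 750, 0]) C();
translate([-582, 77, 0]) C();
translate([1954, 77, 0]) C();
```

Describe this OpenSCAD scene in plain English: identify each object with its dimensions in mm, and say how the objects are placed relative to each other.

A is a rectangular dining table. The top is 1704×500×32 mm with its upper surface at z = 751 mm. It stands on four 70×70 mm square legs, each inset 43 mm from the nearest pair of top edges, running from the floor to the underside of the top. Four apron rails, 70 mm thick and 100 mm tall, run between adjacent legs with their top edges flush with the underside of the top and their outer faces flush with the legs' outer faces.

B is a spool: two coaxial disc flanges of radius 169 mm and thickness 22 mm, joined by a core cylinder of radius 64 mm and height 216 mm. The lower flange rests on z = 0 and the three cylinders share a vertical axis.

C is a simple wooden stool: a rectangular seat 332 mm (x) by 346 mm (y), 26 mm thick, top face at z = 403 mm, on four square legs, each 48×48 mm in cross-section. The legs rest on z = 0, each flush with a corner of the seat.

The spool is on top of the table. Three stools sit around the table at the +y, −x, +x sides.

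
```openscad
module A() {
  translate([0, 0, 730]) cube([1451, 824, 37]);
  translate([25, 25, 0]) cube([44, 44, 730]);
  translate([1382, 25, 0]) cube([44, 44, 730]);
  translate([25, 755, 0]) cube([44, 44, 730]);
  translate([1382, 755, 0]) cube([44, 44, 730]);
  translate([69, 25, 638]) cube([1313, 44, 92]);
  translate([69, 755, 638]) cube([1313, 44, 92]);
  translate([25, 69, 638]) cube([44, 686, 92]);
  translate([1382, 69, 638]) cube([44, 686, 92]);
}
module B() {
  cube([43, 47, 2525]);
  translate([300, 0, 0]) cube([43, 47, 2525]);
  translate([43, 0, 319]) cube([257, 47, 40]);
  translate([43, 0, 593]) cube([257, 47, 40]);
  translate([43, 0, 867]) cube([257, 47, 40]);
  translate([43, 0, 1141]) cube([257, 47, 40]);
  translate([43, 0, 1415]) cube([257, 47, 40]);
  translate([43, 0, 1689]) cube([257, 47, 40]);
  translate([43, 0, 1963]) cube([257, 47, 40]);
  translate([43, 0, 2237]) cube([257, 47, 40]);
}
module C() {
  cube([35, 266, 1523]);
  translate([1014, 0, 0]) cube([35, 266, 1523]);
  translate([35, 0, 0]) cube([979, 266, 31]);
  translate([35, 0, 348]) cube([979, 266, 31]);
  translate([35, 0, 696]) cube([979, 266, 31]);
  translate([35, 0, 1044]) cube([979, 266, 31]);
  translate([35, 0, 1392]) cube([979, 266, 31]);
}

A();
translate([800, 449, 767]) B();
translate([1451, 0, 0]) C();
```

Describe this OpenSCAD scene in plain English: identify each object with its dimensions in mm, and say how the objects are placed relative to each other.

A is a rectangular dining table. The top is 1451×824×37 mm with its upper surface at z = 767 mm. It stands on four 44×44 mm square legs, each inset 25 mm from the nearest pair of top edges, running from the floor to the underside of the top. Four apron rails, 44 mm thick and 92 mm tall, run between adjacent legs with their top edges flush with the underside of the top and their outer faces flush with the legs' outer faces.

B is a straight ladder. Two 43×47 mm vertical rails, 2525 mm tall, stand 343 mm apart (outside-to-outside) with their front faces coplanar on the −y side. 8 rungs, each 47 mm deep and 40 mm tall, span between the inner faces of the rails, front faces flush with the rails. The lowest rung's underside is at z = 319 mm and rungs are spaced 274 mm apart (underside to underside).

C is a bookshelf 1049 mm wide overall, 266 mm deep and 1523 mm tall. The two sides are 35 mm thick vertical panels. 5 horizontal shelves of 31 mm thickness span between the inner faces of the sides; the lowest shelf sits on the floor and shelves are stacked with a clear vertical gap of 317 mm between each pair.

The ladder is on top of the table. The bookshelf is against the table's +x side, with their −y faces flush.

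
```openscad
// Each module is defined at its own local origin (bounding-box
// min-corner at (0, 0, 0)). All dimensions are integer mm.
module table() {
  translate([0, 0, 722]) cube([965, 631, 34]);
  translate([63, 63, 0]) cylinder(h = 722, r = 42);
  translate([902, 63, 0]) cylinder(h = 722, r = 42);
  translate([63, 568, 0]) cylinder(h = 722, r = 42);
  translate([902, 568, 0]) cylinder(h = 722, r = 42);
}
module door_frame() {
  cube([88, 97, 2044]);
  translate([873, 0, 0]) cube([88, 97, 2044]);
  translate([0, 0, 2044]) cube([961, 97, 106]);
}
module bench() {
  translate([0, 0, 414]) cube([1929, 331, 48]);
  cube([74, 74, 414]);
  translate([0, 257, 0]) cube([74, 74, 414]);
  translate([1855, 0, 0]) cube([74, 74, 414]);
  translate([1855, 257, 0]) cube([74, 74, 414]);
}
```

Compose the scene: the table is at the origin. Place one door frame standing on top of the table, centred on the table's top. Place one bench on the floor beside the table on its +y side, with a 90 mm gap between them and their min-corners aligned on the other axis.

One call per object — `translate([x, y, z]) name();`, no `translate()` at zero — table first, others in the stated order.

table();
translate([2, 267, 756]) door_frame();
translate([0, 721, 0]) bench();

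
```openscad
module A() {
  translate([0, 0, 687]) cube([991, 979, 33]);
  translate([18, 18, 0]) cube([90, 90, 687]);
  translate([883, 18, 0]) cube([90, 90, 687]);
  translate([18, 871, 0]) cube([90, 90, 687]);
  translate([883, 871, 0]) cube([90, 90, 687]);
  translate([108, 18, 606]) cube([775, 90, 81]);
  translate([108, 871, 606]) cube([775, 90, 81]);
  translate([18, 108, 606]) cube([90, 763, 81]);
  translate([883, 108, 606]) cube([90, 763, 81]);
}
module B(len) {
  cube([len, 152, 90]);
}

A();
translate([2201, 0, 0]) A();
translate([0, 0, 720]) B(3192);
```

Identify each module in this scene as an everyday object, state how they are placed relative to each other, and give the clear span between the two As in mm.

A is a table. B is a beam. A beam spans the tops of two tables. The clear span between the two tables is 1210 mm.

Second table starts at x = 2201; first ends at x = 991; clear span = 2201 − 991 = 1210 mm.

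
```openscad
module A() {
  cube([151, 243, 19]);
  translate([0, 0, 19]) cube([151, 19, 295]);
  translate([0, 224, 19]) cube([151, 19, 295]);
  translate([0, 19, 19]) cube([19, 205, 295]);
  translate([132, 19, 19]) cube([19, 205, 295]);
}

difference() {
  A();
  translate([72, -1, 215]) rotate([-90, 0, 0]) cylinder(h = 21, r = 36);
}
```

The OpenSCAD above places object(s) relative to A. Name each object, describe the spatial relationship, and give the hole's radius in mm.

A is an open box. The open box has a circular hole through its front wall. The hole's radius is 36 mm.

The subtracted cylinder has r = 36 mm.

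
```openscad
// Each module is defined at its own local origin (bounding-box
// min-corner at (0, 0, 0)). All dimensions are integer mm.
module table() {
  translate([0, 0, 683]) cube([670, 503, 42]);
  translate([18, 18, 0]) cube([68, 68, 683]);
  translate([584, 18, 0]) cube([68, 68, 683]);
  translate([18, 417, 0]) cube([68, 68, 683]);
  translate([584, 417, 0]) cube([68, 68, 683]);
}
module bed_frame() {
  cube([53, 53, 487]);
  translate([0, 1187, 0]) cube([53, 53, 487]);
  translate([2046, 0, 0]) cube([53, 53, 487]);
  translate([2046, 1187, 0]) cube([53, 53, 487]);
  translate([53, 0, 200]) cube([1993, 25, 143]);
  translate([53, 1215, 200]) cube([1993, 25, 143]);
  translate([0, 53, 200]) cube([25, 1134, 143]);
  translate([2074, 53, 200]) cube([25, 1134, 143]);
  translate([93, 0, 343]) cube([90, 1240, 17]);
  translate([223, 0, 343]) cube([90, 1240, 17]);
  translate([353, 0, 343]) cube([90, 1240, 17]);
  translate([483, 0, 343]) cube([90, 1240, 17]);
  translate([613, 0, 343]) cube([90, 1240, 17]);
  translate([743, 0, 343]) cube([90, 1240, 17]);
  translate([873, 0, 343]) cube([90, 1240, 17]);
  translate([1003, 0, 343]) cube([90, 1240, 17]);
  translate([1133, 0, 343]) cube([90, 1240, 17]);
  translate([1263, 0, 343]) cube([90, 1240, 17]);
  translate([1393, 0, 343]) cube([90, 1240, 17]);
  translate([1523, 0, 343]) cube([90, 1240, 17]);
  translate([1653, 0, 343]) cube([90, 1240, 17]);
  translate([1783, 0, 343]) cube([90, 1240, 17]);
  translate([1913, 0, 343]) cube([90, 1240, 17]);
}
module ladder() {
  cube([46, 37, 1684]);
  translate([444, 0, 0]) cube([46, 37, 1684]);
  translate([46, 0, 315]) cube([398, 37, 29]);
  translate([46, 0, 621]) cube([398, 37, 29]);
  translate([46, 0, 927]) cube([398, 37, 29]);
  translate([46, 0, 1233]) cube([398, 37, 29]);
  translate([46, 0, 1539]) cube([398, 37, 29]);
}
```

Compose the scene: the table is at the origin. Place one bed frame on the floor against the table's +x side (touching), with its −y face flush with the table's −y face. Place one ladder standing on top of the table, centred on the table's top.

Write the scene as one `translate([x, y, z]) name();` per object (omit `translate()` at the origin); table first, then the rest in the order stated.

table();
translate([670, 0, 0]) bed_frame();
translate([90, 233, 725]) ladder();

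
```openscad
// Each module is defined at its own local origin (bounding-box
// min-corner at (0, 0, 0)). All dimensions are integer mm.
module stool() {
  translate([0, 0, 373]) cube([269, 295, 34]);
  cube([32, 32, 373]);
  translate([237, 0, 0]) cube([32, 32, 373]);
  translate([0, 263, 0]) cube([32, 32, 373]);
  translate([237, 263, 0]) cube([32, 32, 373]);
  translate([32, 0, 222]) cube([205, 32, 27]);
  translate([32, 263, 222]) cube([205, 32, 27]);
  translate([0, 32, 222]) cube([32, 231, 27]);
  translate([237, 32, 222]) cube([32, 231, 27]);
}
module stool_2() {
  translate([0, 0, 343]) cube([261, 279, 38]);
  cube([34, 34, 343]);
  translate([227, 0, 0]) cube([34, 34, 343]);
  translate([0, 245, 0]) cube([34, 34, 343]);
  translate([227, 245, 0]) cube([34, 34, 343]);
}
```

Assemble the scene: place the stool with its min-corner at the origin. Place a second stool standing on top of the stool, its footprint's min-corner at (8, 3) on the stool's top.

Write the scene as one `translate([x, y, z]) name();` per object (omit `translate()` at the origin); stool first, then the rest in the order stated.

stool();
translate([8, 3, 407]) stool_2();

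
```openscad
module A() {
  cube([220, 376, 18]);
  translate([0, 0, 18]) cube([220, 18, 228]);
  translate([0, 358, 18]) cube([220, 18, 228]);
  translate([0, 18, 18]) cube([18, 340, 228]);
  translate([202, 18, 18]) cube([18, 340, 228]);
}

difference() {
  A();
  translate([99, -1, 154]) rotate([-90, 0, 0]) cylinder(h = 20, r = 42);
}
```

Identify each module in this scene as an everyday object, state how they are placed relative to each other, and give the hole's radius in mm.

A is an open box. The open box has a circular hole through its front wall. The hole's radius is 42 mm.

The subtracted cylinder has r = 42 mm.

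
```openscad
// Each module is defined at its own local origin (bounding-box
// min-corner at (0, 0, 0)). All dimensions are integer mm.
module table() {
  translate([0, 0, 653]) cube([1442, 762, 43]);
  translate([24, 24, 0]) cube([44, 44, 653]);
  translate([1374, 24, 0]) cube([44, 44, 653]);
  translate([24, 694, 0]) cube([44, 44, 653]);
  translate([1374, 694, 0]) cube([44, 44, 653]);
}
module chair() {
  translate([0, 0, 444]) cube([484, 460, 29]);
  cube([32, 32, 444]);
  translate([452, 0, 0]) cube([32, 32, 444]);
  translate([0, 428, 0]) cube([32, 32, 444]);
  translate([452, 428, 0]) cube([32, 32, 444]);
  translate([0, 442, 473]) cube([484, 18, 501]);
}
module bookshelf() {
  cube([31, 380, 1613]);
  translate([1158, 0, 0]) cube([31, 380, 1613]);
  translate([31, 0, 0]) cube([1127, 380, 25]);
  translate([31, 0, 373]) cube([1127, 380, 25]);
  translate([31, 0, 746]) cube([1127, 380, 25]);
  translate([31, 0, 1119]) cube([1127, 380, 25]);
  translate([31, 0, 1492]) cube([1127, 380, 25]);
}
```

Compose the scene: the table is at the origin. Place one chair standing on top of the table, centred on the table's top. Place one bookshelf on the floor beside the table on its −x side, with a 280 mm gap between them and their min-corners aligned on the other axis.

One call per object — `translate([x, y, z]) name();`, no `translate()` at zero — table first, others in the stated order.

table();
translate([479, 151, 696]) chair();
translate([-1469, 0, 0]) bookshelf();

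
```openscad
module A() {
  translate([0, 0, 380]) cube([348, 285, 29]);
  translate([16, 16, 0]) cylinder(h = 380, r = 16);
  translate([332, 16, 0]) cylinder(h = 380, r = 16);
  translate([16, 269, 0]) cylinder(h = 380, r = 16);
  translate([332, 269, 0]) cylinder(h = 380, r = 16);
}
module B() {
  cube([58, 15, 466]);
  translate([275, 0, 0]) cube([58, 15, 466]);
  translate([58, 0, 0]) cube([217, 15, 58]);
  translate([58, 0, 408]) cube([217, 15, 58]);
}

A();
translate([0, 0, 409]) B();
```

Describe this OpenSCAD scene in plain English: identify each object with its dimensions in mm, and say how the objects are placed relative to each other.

A is a four-legged stool. The seat is a 348×285×29 mm slab whose top surface is at z = 409 mm; four round legs, each 32 mm in diameter, run from the floor (z = 0) to the underside of the seat, each leg's axis is inset half a diameter from the nearest pair of seat edges (so the leg's bounding box is flush with the corner).

B is a picture frame with a 217×350 mm rectangular opening (x by z) and a uniform 58 mm border on every side. Frame depth is 15 mm along y. It is built from two vertical stiles running the full outside height and two horizontal rails spanning the gap between the stiles.

The picture frame is on top of the stool.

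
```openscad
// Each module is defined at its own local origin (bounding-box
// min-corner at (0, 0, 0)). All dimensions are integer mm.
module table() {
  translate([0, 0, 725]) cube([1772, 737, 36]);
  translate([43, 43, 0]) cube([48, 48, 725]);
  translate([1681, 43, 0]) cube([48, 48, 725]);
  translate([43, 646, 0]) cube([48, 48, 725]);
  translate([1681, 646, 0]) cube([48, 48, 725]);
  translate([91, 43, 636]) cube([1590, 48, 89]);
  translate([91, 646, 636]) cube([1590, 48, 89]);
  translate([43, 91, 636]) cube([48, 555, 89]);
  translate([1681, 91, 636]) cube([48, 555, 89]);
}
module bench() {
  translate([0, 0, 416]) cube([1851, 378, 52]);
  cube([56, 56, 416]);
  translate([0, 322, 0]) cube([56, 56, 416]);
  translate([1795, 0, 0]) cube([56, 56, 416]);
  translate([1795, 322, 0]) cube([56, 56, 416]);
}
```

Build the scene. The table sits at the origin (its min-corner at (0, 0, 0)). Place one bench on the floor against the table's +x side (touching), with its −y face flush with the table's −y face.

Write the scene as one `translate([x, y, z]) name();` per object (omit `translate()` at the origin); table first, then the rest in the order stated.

table();
translate([1772, 0, 0]) bench();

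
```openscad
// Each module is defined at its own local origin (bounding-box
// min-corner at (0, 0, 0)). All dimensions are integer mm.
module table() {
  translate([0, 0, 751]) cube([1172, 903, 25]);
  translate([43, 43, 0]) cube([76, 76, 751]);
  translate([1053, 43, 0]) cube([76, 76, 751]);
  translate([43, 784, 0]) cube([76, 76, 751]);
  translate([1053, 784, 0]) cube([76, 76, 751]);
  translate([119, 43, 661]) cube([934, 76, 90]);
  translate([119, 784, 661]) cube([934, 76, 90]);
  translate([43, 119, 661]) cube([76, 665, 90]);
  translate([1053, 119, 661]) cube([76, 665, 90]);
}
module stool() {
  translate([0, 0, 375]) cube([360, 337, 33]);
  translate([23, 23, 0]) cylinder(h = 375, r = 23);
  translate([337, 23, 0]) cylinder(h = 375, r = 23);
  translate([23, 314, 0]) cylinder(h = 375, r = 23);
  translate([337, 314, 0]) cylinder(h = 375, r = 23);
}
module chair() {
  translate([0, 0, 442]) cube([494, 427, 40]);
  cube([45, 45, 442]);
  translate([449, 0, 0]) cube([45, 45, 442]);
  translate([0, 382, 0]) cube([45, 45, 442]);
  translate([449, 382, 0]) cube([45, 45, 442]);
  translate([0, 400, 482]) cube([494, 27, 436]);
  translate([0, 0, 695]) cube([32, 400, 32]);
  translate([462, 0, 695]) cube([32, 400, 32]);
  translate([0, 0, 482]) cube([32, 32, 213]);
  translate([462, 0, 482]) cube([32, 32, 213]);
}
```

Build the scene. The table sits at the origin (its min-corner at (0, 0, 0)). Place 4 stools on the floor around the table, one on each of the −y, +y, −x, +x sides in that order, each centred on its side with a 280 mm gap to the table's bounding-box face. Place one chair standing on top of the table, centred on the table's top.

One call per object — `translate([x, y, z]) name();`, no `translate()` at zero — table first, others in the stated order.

table();
translate([406, -617, 0]) stool();
translate([406, 1183, 0]) stool();
translate([-640, 283, 0]) stool();
translate([1452, 283, 0]) stool();
translate([339, 238, 776]) chair();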